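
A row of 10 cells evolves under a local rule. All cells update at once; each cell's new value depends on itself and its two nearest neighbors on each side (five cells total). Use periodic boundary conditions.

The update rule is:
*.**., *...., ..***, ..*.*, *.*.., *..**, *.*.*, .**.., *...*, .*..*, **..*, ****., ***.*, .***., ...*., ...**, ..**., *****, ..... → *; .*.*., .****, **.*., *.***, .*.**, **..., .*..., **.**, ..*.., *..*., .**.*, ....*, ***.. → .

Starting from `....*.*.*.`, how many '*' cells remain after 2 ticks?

4

**.**.*.*.
*..*..*.*.
count of *: 4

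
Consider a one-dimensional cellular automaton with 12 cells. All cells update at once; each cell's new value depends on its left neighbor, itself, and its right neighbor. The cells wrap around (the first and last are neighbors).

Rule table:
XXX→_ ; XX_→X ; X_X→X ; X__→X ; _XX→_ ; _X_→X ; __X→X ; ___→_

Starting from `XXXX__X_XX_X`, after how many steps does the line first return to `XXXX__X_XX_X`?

___XXXXX_XX_
__X____XX_XX
XXXX__X_XX_X

3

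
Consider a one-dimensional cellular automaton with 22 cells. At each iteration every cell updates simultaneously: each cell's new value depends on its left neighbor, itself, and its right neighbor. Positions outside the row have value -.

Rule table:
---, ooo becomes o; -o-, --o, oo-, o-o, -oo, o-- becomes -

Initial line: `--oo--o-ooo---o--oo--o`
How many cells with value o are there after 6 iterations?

iteration 1: o--------o--o---------
iteration 2: --oooooo------oooooooo
iteration 3: o--oooo--oooo--oooooo-
iteration 4: ----oo----oo----oooo--
iteration 5: ooo----oo----oo--oo--o
iteration 6: -o--oo----oo----------
count of o: 5

5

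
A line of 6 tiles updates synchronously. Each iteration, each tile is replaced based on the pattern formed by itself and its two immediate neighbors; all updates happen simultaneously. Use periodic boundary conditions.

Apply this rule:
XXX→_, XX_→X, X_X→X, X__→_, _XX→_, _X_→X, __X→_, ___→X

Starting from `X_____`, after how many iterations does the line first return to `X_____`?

X_XXX_
XX__XX
_X____
_X_XXX
XXX__X
__X___
X_X_XX
XXXX__
___X__
XX_X_X
_XXXX_
____X_
XXX_X_
__XXXX
_____X
_XXX_X
X__XXX
X_____

18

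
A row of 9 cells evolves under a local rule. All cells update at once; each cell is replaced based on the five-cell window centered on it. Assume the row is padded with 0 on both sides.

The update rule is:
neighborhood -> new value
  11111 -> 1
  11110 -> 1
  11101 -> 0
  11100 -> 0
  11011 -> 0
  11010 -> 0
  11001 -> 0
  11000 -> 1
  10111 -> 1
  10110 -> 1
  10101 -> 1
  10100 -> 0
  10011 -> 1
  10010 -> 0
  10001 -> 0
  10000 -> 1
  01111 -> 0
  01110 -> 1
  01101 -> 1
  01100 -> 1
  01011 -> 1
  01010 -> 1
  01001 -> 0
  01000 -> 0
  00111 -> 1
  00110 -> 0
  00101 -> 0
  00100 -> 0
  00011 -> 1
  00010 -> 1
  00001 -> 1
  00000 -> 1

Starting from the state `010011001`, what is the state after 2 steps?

000010011

step 1: 100101000
step 2: 000010011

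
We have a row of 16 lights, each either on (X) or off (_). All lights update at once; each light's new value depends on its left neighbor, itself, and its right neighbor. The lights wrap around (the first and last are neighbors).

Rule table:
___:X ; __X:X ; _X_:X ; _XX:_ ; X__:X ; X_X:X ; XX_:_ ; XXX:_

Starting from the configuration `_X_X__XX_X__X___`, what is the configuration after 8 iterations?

XXXXXX__XXXXXXXX
______XX________
XXXXXX__XXXXXXXX  (repeats iteration 1; period 2)
iteration 8: ______XX________

______XX________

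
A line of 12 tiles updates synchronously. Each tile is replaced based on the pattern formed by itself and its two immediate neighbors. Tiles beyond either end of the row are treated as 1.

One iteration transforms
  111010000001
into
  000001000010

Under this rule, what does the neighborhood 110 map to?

0

At position 2 the neighborhood is 110; the next row has 0 there.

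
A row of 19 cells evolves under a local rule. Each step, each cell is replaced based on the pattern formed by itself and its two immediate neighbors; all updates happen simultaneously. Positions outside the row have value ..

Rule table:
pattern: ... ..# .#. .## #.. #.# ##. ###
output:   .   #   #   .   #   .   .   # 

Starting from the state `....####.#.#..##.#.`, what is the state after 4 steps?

#####.#.#..#..#...#

step 1: ...#.##..#.###...##
step 2: ..##...###..#.#.#..
step 3: .#..#.#.#.###.#.##.
step 4: #####.#.#..#..#...#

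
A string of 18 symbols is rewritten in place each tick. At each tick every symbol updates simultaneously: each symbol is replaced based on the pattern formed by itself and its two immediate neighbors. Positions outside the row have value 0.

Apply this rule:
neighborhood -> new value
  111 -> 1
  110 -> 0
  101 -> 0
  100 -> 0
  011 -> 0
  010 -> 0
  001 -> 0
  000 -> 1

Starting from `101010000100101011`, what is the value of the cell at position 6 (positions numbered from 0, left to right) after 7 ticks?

tick 1: 000000110000000000
tick 2: 111110000111111111
tick 3: 011100110011111110
tick 4: 001000000001111100
tick 5: 100011111100111001
tick 6: 001001111000010000
tick 7: 100000110011000111
position 6 holds 1

1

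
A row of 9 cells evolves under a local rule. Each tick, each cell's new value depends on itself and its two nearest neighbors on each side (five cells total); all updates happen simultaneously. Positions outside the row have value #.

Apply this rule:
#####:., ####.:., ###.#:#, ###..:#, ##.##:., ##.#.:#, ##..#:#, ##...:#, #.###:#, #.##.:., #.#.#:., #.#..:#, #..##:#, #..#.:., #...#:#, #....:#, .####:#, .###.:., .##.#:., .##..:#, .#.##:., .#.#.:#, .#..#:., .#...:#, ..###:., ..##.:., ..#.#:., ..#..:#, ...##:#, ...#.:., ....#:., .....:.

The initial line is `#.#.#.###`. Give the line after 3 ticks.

##.#..##.
.###.#...
.#.######

.#.######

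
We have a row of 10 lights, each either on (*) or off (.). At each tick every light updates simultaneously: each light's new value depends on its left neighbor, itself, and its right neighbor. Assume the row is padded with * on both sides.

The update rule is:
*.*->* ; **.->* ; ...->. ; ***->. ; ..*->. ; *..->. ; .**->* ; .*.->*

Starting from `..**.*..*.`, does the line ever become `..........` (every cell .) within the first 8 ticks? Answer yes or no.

no

..****..**
..*..*..*.
..*..*..**
..*..*..*.  (repeats tick 2; period 2)
tick 8: ..*..*..*.
tick 8 is ..*..*..*., still not uniform .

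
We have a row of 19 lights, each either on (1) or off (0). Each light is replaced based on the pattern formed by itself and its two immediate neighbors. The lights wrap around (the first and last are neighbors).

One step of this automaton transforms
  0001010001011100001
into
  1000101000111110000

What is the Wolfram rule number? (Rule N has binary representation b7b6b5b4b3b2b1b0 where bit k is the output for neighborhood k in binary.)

248

position 12: 111 → 1  (bit 7 = 1)
position 13: 110 → 1  (bit 6 = 1)
position 4: 101 → 1  (bit 5 = 1)
position 0: 100 → 1  (bit 4 = 1)
position 11: 011 → 1  (bit 3 = 1)
position 3: 010 → 0  (bit 2 = 0)
position 2: 001 → 0  (bit 1 = 0)
position 1: 000 → 0  (bit 0 = 0)
bits b7..b0 = 11111000 = 248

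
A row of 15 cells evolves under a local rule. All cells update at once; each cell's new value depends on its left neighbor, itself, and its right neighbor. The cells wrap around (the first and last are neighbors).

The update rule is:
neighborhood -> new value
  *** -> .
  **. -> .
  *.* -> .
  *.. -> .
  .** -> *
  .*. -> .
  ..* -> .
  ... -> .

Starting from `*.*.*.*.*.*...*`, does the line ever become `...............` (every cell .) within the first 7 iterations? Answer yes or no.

yes

..............*
...............
all cells are . at iteration 2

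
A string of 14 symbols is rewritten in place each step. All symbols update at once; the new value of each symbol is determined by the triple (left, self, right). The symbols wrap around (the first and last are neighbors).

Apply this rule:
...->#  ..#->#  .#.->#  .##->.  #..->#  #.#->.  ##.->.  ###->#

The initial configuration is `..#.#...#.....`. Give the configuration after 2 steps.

##...#########

###.##########
##...#########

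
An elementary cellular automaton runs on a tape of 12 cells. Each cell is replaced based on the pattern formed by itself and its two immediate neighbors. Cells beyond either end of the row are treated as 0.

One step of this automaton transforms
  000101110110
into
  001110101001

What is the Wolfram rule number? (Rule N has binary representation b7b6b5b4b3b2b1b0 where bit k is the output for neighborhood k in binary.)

182

position 6: 111 → 1  (bit 7 = 1)
position 7: 110 → 0  (bit 6 = 0)
position 4: 101 → 1  (bit 5 = 1)
position 11: 100 → 1  (bit 4 = 1)
position 5: 011 → 0  (bit 3 = 0)
position 3: 010 → 1  (bit 2 = 1)
position 2: 001 → 1  (bit 1 = 1)
position 0: 000 → 0  (bit 0 = 0)
bits b7..b0 = 10110110 = 182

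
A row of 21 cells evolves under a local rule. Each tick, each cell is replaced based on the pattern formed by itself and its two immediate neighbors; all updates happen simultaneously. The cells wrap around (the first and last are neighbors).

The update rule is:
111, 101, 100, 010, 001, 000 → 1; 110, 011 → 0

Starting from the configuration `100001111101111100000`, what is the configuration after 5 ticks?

101110101010101011101

111110111010111011111
111101010111010101111
111011111010111110111
110101110111011101011
101110101010101011101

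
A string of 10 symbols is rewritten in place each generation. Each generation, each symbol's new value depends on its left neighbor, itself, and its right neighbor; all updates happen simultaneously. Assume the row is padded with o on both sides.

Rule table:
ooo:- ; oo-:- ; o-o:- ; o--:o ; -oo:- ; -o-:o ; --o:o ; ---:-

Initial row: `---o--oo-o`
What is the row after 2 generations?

o-oooo----
------o--o

------o--o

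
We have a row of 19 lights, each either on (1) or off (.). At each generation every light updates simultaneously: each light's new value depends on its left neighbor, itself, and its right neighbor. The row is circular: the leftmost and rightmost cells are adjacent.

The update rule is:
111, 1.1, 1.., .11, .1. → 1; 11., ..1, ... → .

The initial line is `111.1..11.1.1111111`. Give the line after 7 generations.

11.111.1.1111111111
1.111.1111111111111
.111.11111111111111
111.11111111111111.
11.11111111111111.1
1.11111111111111.11
.11111111111111.111

.11111111111111.111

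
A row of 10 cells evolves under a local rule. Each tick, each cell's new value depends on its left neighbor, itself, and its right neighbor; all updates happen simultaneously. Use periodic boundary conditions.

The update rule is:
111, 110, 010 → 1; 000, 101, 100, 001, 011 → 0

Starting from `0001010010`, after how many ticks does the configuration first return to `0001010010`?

tick 1: 0001010010

1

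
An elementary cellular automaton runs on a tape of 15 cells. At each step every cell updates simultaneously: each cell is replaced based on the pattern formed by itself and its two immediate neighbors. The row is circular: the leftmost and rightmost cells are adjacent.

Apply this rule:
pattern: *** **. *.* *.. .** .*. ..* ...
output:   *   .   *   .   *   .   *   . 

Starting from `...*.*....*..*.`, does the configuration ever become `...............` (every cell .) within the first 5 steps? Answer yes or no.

..*.*....*..*..
.*.*....*..*...
*.*....*..*....
.*....*..*....*
*....*..*....*.
step 5 is *....*..*....*., still not uniform .

no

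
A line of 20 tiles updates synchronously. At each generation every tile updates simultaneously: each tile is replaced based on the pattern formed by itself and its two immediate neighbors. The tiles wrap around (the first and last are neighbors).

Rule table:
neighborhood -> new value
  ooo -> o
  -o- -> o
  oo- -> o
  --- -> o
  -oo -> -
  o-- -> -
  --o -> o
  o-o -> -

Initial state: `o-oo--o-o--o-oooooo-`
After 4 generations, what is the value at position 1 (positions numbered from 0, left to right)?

-

generation 1: o--o-oo-o-oo--ooooo-
generation 2: o-oo--o-o--o-o-oooo-
generation 3: o--o-oo-o-oo-o--ooo-
generation 4: o-oo--o-o--o-o-o-oo-
position 1 holds -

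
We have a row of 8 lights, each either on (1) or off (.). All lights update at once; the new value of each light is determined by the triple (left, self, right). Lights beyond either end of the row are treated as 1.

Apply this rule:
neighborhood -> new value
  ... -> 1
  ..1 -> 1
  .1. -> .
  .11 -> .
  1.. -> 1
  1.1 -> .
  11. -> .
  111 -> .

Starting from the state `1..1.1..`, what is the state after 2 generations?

generation 1: .11...11
generation 2: ...111..

...111..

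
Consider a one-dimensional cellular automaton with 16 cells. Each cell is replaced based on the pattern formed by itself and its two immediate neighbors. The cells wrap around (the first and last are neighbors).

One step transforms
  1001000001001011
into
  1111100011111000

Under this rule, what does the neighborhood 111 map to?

0

At position 15 the neighborhood is 111; the next row has 0 there.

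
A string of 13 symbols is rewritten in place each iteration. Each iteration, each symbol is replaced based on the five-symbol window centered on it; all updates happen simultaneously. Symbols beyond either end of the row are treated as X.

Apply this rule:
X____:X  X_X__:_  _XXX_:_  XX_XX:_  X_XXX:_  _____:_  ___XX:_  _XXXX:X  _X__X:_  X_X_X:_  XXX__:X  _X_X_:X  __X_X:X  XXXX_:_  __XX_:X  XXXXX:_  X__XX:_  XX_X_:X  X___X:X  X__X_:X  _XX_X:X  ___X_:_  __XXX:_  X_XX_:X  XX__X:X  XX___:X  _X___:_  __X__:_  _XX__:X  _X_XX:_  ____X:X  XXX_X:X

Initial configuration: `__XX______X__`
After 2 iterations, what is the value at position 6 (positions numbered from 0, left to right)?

X

iteration 1: X_XXXX__X____
iteration 2: X__X_XXX__XX_
position 6 holds X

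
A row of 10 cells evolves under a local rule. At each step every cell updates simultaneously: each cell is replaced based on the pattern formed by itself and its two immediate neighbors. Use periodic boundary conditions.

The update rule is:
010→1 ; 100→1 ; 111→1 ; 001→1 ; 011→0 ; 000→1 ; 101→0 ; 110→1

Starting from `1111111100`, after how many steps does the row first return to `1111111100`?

10

0111111111
0011111111
1101111111
1100111111
1111011111
1111001111
1111110111
1111110011
1111111101
1111111100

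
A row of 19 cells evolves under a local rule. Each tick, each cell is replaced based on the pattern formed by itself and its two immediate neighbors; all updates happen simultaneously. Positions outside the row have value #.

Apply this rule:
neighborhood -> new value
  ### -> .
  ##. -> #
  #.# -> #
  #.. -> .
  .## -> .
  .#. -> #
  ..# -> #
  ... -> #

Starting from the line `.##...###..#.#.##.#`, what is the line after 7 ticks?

tick 1: #.#.##..#.#####.##.
tick 2: ####.#.###....##.##
tick 3: ...####..#.###.##..
tick 4: .##...#.###..##.#.#
tick 5: #.#.####..#.#.####.
tick 6: ####...#.#####...##
tick 7: ...#.####....#.##..

...#.####....#.##..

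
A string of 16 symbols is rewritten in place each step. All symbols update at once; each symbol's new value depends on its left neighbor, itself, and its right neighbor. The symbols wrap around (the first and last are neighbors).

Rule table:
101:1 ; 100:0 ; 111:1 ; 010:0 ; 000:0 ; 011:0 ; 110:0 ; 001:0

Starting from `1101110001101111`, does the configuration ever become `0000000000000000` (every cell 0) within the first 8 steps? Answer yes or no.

step 1: 1010100000010111
step 2: 0101000000001011
step 3: 1010000000000100
step 4: 0100000000000000
step 5: 0000000000000000
all cells are 0 at step 5

yes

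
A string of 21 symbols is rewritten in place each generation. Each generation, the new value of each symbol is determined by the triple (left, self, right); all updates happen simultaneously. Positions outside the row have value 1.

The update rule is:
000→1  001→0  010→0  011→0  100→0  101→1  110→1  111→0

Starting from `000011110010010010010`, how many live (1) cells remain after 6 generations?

generation 1: 011000010000000000001
generation 2: 101011000111111111100
generation 3: 110101010000000000100
generation 4: 011010100111111110000
generation 5: 101101000000000010110
generation 6: 110110011111111001011
count of 1: 15

15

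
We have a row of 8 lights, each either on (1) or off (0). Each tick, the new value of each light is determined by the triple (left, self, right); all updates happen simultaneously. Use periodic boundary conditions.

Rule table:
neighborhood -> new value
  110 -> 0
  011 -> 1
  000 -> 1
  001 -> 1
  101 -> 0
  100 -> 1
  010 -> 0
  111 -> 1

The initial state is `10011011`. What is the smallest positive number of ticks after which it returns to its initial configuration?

01110011
01101110
11001101
10111001
00110111
11100110
11011100
10011011

8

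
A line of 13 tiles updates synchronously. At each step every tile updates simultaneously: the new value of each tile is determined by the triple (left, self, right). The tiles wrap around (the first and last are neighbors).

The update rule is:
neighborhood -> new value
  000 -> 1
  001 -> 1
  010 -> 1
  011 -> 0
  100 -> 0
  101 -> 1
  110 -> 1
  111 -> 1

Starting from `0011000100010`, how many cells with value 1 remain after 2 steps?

10

step 1: 1101011101110
step 2: 0111101110111
count of 1: 10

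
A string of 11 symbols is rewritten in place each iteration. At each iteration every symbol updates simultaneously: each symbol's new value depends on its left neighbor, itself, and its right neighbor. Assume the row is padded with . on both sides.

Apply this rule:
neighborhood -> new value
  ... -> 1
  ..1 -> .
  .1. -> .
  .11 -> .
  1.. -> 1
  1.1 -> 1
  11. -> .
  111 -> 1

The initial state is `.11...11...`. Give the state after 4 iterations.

...11...111
11...11..1.
..11...1..1
1...11..1..

1...11..1..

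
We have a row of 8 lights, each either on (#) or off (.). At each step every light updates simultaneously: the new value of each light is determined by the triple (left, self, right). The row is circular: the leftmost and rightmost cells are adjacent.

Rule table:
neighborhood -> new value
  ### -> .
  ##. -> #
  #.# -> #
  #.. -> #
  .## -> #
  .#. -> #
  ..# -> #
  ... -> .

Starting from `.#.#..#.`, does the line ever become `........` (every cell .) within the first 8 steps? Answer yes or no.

########
........
all cells are . at step 2

yes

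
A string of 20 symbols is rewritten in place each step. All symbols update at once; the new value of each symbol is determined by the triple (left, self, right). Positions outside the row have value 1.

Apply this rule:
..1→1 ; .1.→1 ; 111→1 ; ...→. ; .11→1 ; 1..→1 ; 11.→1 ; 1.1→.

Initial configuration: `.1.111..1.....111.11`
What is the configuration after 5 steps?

.1.1111111...1111.11
.1.11111111.11111.11
.1.11111111.11111.11  (fixed point — unchanged through step 5)

.1.11111111.11111.11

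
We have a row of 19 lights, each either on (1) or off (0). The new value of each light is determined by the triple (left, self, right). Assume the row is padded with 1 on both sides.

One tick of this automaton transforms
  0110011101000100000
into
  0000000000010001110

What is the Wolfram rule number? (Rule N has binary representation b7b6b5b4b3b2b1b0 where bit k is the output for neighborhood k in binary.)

1

position 6: 111 → 0  (bit 7 = 0)
position 2: 110 → 0  (bit 6 = 0)
position 0: 101 → 0  (bit 5 = 0)
position 3: 100 → 0  (bit 4 = 0)
position 1: 011 → 0  (bit 3 = 0)
position 9: 010 → 0  (bit 2 = 0)
position 4: 001 → 0  (bit 1 = 0)
position 11: 000 → 1  (bit 0 = 1)
bits b7..b0 = 00000001 = 1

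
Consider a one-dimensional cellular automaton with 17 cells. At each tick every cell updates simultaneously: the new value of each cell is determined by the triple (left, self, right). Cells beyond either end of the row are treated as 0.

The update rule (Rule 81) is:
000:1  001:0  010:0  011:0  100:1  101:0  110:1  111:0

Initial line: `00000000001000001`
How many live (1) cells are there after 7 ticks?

10

tick 1: 11111111100111100
tick 2: 00000000110000111
tick 3: 11111110011110001
tick 4: 00000011000011100
tick 5: 11111001111000111
tick 6: 00001100001110001
tick 7: 11100111100011100
count of 1: 10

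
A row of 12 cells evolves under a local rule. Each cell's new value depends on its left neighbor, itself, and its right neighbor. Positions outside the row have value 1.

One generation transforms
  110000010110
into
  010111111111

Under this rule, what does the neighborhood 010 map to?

1

At position 7 the neighborhood is 010; the next row has 1 there.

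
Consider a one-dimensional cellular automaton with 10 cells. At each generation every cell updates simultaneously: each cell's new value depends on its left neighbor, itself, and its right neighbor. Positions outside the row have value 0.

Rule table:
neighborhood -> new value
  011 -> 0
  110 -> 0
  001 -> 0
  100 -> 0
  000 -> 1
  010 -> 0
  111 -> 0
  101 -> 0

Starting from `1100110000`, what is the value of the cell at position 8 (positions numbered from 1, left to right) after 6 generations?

generation 1: 0000000111
generation 2: 1111110000
generation 3: 0000000111  (repeats generation 1; period 2)
generation 6: 1111110000
position 8 holds 0

0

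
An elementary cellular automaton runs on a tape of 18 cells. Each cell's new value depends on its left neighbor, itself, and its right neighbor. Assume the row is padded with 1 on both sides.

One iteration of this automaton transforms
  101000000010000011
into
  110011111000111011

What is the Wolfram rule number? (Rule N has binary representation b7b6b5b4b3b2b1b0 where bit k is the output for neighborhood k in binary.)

position 17: 111 → 1  (bit 7 = 1)
position 0: 110 → 1  (bit 6 = 1)
position 1: 101 → 1  (bit 5 = 1)
position 3: 100 → 0  (bit 4 = 0)
position 16: 011 → 1  (bit 3 = 1)
position 2: 010 → 0  (bit 2 = 0)
position 9: 001 → 0  (bit 1 = 0)
position 4: 000 → 1  (bit 0 = 1)
bits b7..b0 = 11101001 = 233

233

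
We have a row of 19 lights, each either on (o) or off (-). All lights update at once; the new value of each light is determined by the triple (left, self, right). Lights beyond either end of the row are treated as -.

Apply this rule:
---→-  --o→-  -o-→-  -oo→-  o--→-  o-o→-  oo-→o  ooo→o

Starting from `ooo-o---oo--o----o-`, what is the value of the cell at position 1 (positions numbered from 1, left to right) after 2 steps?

-

-oo------o---------
--o----------------
position 1 holds -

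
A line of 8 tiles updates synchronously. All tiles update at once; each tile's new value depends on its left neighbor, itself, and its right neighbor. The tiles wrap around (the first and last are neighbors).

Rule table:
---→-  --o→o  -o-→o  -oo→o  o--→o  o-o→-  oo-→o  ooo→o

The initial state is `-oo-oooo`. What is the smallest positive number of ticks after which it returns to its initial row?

1

-oo-oooo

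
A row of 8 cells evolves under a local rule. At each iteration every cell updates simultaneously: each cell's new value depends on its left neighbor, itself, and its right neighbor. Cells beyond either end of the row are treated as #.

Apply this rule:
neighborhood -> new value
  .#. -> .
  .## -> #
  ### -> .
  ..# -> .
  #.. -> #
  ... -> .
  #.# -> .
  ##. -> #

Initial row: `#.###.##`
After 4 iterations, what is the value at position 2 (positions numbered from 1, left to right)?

iteration 1: #.#.#.#.
iteration 2: #.......
iteration 3: ##......
iteration 4: .##.....
position 2 holds #

#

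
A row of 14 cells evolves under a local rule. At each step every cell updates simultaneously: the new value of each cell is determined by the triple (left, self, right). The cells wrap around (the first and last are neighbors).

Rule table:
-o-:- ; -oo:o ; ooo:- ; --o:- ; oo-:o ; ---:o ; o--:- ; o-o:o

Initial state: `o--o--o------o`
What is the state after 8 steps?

---o-o-ooo-ooo

o-------oooo-o
o-ooooo-o--ooo
ooo---oo---o--
o-o-o-oo-o----
-o-o-oooo--oo-
--o-oo--o--oo-
o--ooo-----oo-
---o-o-ooo-ooo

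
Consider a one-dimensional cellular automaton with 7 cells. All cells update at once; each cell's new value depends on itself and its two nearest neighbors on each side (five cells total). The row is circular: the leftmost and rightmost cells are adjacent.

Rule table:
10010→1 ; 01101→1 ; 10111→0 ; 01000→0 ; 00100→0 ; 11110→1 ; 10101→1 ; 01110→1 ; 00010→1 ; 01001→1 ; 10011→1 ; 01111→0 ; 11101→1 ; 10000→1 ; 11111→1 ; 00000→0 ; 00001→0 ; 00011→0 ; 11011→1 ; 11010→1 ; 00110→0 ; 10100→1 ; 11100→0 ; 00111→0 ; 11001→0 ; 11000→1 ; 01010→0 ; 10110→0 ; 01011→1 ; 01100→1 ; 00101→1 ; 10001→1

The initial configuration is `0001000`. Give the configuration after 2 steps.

1101100

0010010
1101100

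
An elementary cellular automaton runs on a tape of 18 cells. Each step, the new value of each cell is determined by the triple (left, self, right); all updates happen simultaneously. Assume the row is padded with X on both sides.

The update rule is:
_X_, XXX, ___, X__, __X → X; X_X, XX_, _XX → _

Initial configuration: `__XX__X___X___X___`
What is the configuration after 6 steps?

XXXX_XXX_XXXXXXXXX

XX__XXXXXXXXXXXXXX
X_XX_XXXXXXXXXXXXX
______XXXXXXXXXXXX
XXXXXX_XXXXXXXXXXX
XXXXX___XXXXXXXXXX
XXXX_XXX_XXXXXXXXX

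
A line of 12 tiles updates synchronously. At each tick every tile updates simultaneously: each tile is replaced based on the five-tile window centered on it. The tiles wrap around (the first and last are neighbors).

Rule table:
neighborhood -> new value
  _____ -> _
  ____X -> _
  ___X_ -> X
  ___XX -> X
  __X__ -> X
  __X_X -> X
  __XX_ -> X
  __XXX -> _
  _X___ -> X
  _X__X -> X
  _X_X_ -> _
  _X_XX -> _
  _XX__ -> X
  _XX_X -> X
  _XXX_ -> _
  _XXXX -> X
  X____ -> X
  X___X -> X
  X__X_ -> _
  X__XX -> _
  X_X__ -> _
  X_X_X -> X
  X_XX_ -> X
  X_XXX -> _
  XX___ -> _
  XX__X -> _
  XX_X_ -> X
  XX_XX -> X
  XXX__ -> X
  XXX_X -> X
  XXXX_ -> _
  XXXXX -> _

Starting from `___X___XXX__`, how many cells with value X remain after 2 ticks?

4

__XXXXX__X_X
X__X__X__X__
count of X: 4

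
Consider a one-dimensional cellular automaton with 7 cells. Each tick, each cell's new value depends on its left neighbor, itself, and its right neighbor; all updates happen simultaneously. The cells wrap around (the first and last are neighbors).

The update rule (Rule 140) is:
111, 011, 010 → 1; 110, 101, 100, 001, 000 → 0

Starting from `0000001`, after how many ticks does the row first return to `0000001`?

tick 1: 0000001

1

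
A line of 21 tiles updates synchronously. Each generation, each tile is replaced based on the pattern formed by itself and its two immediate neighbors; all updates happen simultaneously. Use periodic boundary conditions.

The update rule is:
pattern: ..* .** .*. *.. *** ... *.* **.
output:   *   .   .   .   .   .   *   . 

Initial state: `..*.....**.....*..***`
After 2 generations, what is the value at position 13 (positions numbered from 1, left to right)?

.*.....*......*..*...
*.....*......*..*....
position 13 holds .

.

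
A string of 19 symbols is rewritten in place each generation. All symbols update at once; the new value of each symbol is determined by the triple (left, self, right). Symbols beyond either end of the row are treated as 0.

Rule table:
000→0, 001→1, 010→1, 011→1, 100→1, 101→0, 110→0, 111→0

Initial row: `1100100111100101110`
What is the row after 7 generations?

1010101011011010101

generation 1: 1011111100011101001
generation 2: 1010000010110001111
generation 3: 1011000110101011000
generation 4: 1010101100101010100
generation 5: 1010101011101010110
generation 6: 1010101010001010101
generation 7: 1010101011011010101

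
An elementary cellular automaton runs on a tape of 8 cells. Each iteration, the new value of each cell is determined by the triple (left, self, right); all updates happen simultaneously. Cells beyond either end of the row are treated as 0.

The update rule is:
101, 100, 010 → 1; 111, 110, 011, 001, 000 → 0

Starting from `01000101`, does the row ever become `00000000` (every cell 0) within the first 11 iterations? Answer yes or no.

iteration 1: 01100111
iteration 2: 00010000
iteration 3: 00011000
iteration 4: 00000100
iteration 5: 00000110
iteration 6: 00000001
iteration 7: 00000001  (fixed point — unchanged through iteration 11)
iteration 11 is 00000001, still not uniform 0

no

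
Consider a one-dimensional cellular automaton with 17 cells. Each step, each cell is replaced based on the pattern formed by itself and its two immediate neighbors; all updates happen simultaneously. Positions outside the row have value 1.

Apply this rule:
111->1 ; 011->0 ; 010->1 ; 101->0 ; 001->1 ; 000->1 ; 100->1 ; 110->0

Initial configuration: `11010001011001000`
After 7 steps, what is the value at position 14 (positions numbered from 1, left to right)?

step 1: 10011111000111111
step 2: 01101110111011111
step 3: 00000100010001111
step 4: 11111111111110111
step 5: 11111111111100011
step 6: 11111111111011101
step 7: 11111111110001000
position 14 holds 1

1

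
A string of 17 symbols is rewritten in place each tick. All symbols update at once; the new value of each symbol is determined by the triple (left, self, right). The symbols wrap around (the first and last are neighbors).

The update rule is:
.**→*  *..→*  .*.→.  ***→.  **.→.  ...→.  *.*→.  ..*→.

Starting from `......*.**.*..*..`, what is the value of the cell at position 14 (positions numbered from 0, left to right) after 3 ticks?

tick 1: ........*...*..*.
tick 2: .........*...*..*
tick 3: *.........*...*..
position 14 holds *

*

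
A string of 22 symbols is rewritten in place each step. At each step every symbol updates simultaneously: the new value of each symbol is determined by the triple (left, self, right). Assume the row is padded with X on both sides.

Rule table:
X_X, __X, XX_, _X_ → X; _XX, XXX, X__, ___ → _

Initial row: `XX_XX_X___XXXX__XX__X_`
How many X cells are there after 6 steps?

10

step 1: _XX_XXX__X___X_X_X_XXX
step 2: X_XX__X_XX__XXXXXXX___
step 3: XX_X_XXX_X_X______X__X
step 4: _XXXX__XXXXX_____XX_X_
step 5: X___X_X____X____X_XXXX
step 6: X__XXXX___XX___XXX____
count of X: 10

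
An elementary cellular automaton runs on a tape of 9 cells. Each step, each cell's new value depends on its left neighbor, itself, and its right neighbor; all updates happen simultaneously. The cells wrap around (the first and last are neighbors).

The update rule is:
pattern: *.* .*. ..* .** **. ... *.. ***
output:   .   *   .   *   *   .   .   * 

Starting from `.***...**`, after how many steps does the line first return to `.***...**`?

1

.***...**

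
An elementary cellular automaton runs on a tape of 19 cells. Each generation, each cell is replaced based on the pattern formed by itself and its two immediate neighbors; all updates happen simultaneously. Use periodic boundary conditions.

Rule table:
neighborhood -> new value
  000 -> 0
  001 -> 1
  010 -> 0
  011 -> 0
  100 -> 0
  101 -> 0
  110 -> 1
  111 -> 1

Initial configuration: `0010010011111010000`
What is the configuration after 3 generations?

0010010001011000001

0100100101111000000
1001001000111000000
0010010001011000001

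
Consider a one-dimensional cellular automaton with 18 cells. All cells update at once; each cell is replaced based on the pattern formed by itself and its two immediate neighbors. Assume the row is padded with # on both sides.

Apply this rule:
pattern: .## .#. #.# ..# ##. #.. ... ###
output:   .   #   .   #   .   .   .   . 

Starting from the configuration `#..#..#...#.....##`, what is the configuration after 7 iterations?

.#.##....#....#...

..##.##..##....#..
.#......#.....##.#
.#.....##....#....
.#....#.....##...#
.#...##....#....#.
.#..#.....##...##.
.#.##....#....#...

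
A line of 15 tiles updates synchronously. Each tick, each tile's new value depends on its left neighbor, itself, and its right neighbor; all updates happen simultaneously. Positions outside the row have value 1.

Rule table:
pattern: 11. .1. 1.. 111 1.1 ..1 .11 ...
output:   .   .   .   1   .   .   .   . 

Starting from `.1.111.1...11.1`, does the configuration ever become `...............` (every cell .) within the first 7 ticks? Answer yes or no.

tick 1: ....1..........
tick 2: ...............
all cells are . at tick 2

yes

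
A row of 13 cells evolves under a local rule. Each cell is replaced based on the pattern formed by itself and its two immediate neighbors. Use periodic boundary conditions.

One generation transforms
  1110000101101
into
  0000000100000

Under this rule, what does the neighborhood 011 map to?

At position 9 the neighborhood is 011; the next row has 0 there.

0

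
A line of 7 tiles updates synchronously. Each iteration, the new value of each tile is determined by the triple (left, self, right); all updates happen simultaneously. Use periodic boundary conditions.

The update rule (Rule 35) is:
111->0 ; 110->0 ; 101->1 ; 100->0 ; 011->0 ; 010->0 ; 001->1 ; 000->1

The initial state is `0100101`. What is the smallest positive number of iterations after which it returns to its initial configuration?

7

1001010
0010101
0101010
1010100
0101001
1010010
0100101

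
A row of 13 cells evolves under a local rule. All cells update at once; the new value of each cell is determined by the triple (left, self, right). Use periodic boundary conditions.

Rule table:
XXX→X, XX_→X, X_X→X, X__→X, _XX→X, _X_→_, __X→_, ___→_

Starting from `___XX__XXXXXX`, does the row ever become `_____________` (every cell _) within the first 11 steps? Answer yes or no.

no

X__XXX_XXXXXX
XX_XXXXXXXXXX
XXXXXXXXXXXXX
XXXXXXXXXXXXX  (fixed point — unchanged through step 11)
step 11 is XXXXXXXXXXXXX, still not uniform _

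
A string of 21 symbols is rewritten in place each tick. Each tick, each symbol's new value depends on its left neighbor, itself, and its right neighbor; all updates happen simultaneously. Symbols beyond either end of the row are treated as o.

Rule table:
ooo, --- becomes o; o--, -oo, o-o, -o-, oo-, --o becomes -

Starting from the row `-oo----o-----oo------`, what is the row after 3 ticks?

----oo---------------

tick 1: ----oo---ooo----oooo-
tick 2: -oo----o--o--oo--oo--
tick 3: ----oo---------------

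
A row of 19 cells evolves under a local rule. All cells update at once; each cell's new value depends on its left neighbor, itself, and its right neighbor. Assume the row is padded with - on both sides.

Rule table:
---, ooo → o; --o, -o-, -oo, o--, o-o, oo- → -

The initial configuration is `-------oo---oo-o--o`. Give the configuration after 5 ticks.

tick 1: oooooo----o--------
tick 2: -oooo--oo---ooooooo
tick 3: --oo------o--ooooo-
tick 4: o----oooo-----ooo--
tick 5: --oo--oo--ooo--o--o

--oo--oo--ooo--o--o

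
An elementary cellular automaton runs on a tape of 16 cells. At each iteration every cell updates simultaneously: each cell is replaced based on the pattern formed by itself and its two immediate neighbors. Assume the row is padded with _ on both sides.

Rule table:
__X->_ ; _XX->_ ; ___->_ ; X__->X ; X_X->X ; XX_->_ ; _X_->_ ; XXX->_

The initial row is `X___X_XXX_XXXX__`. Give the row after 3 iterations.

_X___X___X____X_
__X___X___X____X
___X___X___X____

___X___X___X____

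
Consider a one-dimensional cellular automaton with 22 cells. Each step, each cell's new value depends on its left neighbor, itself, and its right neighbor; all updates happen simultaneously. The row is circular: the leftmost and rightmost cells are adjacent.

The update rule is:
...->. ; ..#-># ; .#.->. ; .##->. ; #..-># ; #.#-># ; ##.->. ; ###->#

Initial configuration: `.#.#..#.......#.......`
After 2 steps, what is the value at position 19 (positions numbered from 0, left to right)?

.

step 1: #.#.##.#.....#.#......
step 2: .#.#..#.#...#.#.#....#
position 19 holds .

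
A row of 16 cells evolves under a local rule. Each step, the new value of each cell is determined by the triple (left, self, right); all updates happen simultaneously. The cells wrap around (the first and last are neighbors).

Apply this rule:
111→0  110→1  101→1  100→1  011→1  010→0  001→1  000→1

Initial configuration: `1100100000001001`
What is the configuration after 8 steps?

step 1: 0111011111110111
step 2: 1101110000011101
step 3: 0111011111110111  (repeats step 1; period 2)
step 8: 1101110000011101

1101110000011101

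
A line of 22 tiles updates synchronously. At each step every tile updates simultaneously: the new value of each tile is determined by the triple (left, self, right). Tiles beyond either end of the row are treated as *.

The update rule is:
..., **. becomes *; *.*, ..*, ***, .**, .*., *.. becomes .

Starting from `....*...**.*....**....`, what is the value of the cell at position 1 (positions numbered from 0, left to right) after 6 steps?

*

.**...*..*...**..*.**.
..*.*......*..*.....*.
......****......***...
.****....*.****...*.*.
....*.**......*.*.....
.**....*.****.....***.
position 1 holds *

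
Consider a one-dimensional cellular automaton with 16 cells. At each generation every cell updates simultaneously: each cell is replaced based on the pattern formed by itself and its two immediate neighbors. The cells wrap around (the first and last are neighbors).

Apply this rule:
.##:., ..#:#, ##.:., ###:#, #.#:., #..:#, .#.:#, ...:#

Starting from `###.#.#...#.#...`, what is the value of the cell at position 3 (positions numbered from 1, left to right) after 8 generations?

.#..#.#####.####
.####..###...##.
#.##.##.#.###..#
........#..#.##.
############...#
###########.###.
.#########...#..
#.#######.######
position 3 holds #

#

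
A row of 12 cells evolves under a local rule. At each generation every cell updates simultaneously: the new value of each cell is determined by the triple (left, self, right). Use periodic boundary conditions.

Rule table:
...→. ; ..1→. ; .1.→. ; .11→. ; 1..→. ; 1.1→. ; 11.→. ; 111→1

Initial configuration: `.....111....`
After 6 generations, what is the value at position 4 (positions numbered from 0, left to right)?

.

......1.....
............
............  (fixed point — unchanged through generation 6)
position 4 holds .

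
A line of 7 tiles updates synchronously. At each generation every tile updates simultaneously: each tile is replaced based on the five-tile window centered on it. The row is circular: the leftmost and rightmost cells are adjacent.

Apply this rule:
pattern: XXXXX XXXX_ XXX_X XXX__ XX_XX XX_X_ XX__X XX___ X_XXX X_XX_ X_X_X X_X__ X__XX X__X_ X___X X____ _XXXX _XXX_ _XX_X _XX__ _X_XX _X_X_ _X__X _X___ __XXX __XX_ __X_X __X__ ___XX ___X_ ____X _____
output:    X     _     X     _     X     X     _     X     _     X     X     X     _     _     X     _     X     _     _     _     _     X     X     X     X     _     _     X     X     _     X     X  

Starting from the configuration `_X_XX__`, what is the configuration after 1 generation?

___X_XX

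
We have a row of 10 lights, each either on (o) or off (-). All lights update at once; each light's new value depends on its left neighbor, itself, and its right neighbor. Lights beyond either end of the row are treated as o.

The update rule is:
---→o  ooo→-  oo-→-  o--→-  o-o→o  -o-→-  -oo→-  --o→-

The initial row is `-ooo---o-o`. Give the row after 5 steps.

o----oooo-

step 1: o----o--o-
step 2: --oo-----o
step 3: -----ooo--
step 4: -ooo------
step 5: o----oooo-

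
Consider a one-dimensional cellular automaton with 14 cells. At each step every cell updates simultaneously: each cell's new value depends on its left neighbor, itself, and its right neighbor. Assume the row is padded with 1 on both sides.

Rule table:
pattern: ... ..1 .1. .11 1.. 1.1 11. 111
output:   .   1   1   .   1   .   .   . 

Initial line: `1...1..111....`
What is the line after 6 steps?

..........111.

.1.1111...1..1
.1.....1.1111.
.11...11......
...1.1..1....1
1.11.11111..1.
..........111.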